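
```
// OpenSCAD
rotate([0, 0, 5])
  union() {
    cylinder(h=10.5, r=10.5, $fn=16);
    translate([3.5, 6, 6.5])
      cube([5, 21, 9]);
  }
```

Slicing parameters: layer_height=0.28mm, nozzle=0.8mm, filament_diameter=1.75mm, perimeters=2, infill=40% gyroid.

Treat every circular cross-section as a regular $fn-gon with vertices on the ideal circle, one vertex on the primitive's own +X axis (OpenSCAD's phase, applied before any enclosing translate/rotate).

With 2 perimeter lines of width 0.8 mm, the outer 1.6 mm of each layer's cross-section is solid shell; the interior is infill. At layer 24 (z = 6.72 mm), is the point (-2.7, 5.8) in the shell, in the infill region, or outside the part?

At z = 6.72 mm: the r=10.5 cylinder contributes a regular 16-gon of circumradius 10.5; the cube at (3.5, 6) is present — its section is the full 5×21 rectangle; Taking the union: the regions partially overlap (shared area 11.35 mm²), so overlapping operands fuse into one piece — 1 connected region; (whole slice rotated 5° about Z — lengths, areas and connectivity unchanged). Overall, the cross-section is a single solid region. Undo the 5° rotation: the query point maps to (-2.184, 6.013) in the un-rotated model frame. The nearest boundary edge runs (-4.02, 9.70)→(0.00, 10.50); distance from the point to it = 3.97 mm. The point is inside the cross-section and 3.97 mm from the nearest boundary — more than the 1.6 mm shell width (2 × 0.8), so it's in the infill interior.

infill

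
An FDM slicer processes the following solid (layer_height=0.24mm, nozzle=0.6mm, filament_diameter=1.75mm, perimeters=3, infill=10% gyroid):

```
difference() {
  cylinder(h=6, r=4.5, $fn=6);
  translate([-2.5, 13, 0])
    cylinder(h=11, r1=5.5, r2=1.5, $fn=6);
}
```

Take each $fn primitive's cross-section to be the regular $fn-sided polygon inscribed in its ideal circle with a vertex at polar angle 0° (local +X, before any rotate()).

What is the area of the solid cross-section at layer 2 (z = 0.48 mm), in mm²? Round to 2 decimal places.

At z = 0.48 mm: the r=4.5 cylinder gives a regular 6-gon of circumradius 4.5 (constant along its height) (area = (6/2)·4.500²·sin(360°/6) = 52.61 mm²); the cone at (-2.5, 13) (r1=5.5→r2=1.5) has section circumradius 5.325 here — a regular 6-gon (area = (6/2)·5.325²·sin(360°/6) = 73.68 mm²); Subtracting the remaining from the first: starting from the r=4.5 cylinder (52.61 mm²), the cone at (-2.5, 13) misses the remaining region (no effect) — area = 52.61 mm². Overall, the cross-section is a single solid region. Net area = 52.61 mm².

52.61 mm²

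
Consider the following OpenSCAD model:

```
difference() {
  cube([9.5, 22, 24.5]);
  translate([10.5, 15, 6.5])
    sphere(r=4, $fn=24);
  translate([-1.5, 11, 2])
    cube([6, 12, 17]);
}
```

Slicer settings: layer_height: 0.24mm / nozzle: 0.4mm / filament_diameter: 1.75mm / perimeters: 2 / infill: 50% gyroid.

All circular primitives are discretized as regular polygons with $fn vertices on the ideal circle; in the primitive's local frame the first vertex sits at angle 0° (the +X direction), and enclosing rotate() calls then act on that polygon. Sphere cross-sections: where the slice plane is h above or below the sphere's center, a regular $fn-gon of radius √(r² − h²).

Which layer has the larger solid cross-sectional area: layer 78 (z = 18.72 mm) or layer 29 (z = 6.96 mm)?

layer 78 (z = 18.72 mm)

Layer 78 (z = 18.72): the cube is present — its section is the full 9.5×22 rectangle (area 209.00 mm²); the sphere at (10.5, 15) is absent (|z−center|=12.220 > r=4); the cube at (-1.5, 11) (footprint 6×12) is included at this height (area 72.00 mm²); Subtracting the remaining from the first: starting from the 9.5×22 cube (209.00 mm²), the 6×12 cube at (-1.5, 11) partially overlaps it — only the 49.50 mm² overlap (of its 72.00 mm²) is removed, clipping the outline — area = 159.50 mm². So its area = 159.50 mm². Layer 29 (z = 6.96): the 9.5×22 cube contributes its full rectangle (area 209.00 mm²); the sphere at (10.5, 15): section is a regular 24-gon, circumradius = √(r²−h²) = √(4²−0.46²) = 3.973 (area = (24/2)·3.973²·sin(360°/24) = 49.04 mm²); the cube at (-1.5, 11) (footprint 6×12) is included at this height (area 72.00 mm²); Taking the first minus the rest: starting from the 9.5×22 cube (209.00 mm²), the r=4 sphere at (10.5, 15) partially overlaps it — only the 16.70 mm² overlap (of its 49.04 mm²) is removed, clipping the outline; the 6×12 cube at (-1.5, 11) partially overlaps it — only the 49.50 mm² overlap (of its 72.00 mm²) is removed, clipping the outline — area = 142.80 mm². So its area = 142.80 mm². Layer 78 is larger (159.50 vs 142.80 mm²).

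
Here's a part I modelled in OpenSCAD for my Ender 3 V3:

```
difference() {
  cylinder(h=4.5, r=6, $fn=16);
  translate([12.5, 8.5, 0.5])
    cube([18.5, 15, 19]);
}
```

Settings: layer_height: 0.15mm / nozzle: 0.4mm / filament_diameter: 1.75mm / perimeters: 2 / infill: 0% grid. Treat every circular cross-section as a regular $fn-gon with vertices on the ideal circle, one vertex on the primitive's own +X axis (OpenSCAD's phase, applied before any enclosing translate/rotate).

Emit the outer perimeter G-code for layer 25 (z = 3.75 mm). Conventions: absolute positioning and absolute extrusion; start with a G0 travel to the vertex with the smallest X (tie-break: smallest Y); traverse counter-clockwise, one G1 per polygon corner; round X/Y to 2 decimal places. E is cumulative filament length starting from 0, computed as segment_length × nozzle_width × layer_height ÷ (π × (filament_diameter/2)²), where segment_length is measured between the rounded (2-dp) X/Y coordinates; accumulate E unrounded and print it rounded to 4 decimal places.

G0 X-6.00 Y0.00 Z3.75
G1 X-5.54 Y-2.30 E0.0585
G1 X-4.24 Y-4.24 E0.1168
G1 X-2.30 Y-5.54 E0.1750
G1 X0.00 Y-6.00 E0.2335
G1 X2.30 Y-5.54 E0.2920
G1 X4.24 Y-4.24 E0.3503
G1 X5.54 Y-2.30 E0.4085
G1 X6.00 Y0.00 E0.4671
G1 X5.54 Y2.30 E0.5256
G1 X4.24 Y4.24 E0.5838
G1 X2.30 Y5.54 E0.6421
G1 X0.00 Y6.00 E0.7006
G1 X-2.30 Y5.54 E0.7591
G1 X-4.24 Y4.24 E0.8173
G1 X-5.54 Y2.30 E0.8756
G1 X-6.00 Y0.00 E0.9341

At z = 3.75 mm: the r=6 cylinder gives a regular 16-gon of circumradius 6 (constant along its height); the 18.5×15 cube at (12.5, 8.5) contributes its full rectangle; After the difference (first − rest): starting from the r=6 cylinder, the 18.5×15 cube at (12.5, 8.5) misses the remaining region (no effect) — 1 connected region. The outline is a single polygon with 16 vertices. Extrusion per mm of travel: 0.4 × 0.15 / (π × 0.875²) = 0.024945. Accumulating E over each segment gives final E = 0.9341.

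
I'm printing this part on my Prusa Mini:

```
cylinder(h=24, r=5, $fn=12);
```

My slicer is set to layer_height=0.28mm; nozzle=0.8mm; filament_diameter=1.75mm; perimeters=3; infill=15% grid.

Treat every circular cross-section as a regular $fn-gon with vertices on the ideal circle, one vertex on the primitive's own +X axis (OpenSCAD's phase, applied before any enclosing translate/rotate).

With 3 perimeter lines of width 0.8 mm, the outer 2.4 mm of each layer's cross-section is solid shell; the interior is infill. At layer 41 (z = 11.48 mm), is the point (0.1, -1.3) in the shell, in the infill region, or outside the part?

At z = 11.48 mm: the cylinder: section is a regular 12-gon, circumradius r=5. Overall, the cross-section is a single solid region. The nearest boundary edge runs (-0.00, -5.00)→(2.50, -4.33); distance from the point to it = 3.55 mm. The point is inside the cross-section and 3.55 mm from the nearest boundary — more than the 2.4 mm shell width (3 × 0.8), so it's in the infill interior.

infill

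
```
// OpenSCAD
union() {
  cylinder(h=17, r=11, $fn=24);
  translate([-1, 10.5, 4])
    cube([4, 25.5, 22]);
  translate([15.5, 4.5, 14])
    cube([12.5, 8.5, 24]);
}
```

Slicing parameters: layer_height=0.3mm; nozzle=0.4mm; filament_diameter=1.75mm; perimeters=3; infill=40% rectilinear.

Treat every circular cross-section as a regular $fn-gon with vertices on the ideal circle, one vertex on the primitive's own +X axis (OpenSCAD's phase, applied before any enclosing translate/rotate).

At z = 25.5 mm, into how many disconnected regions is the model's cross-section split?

2

At z = 25.5 mm: the cylinder is not intersected at this z (z outside [0, 17]); the cube at (-1, 10.5) is present — its section is the full 4×25.5 rectangle; the cube at (15.5, 4.5) is present — its section is the full 12.5×8.5 rectangle; Combining (union): the 2 present regions are separate (no shared area or edge), so areas and boundary lengths simply add and each stays a separate island — 2 connected regions. The result has 2 disconnected regions.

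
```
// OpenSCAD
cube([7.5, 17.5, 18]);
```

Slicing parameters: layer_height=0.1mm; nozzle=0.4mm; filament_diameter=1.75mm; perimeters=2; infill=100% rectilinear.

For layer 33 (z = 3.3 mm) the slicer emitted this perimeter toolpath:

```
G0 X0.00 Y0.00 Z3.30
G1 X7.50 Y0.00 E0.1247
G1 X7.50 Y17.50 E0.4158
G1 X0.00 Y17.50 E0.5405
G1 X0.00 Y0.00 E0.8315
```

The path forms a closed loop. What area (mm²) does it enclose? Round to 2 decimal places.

131.25 mm²

Apply the shoelace formula to the sequence of (X, Y) vertices; enclosed area = 131.25 mm².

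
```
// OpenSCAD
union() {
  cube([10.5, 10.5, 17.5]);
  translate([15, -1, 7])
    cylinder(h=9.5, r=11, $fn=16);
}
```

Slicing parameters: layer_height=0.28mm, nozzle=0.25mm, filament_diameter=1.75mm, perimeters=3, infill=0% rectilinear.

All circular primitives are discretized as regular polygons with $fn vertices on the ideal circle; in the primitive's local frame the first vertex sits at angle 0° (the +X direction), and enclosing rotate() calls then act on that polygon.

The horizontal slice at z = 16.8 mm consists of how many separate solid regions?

At z = 16.8 mm: the cube (footprint 10.5×10.5) is included at this height; the cylinder at (15, -1) is not intersected at this z (z outside [7, 16.5]); Merging all regions: only the 10.5×10.5 cube is present, so the union is just that shape — 1 connected region. The result has 1 disconnected region.

1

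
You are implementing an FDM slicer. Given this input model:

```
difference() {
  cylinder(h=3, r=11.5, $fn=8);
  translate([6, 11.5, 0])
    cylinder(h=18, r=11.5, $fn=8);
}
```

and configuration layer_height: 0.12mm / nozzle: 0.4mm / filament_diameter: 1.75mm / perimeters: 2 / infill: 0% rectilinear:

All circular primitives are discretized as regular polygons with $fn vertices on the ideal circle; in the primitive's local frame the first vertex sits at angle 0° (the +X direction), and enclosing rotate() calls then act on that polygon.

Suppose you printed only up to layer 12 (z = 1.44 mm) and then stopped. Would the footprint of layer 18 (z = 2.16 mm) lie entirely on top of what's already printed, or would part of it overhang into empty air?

Compare the two slices. At z = 1.44: the r=11.5 cylinder contributes a regular 8-gon of circumradius 11.5 (area = (8/2)·11.500²·sin(360°/8) = 374.06 mm²); the r=11.5 cylinder at (6, 11.5) gives a regular 8-gon of circumradius 11.5 (constant along its height) (area = (8/2)·11.500²·sin(360°/8) = 374.06 mm²); Subtracting the remaining from the first: starting from the r=11.5 cylinder (374.06 mm²), the r=11.5 cylinder at (6, 11.5) partially overlaps it — only the 107.33 mm² overlap (of its 374.06 mm²) is removed, clipping the outline — area = 266.72 mm². At z = 2.16: the cylinder: section is a regular 8-gon, circumradius r=11.5 (area = (8/2)·11.500²·sin(360°/8) = 374.06 mm²); the cylinder at (6, 11.5): section is a regular 8-gon, circumradius r=11.5 (area = (8/2)·11.500²·sin(360°/8) = 374.06 mm²); Subtracting the remaining from the first: starting from the r=11.5 cylinder (374.06 mm²), the r=11.5 cylinder at (6, 11.5) partially overlaps it — only the 107.33 mm² overlap (of its 374.06 mm²) is removed, clipping the outline — area = 266.72 mm². Checking containment: the cross-section at z = 2.16 is a subset of the cross-section at z = 1.44.

entirely on top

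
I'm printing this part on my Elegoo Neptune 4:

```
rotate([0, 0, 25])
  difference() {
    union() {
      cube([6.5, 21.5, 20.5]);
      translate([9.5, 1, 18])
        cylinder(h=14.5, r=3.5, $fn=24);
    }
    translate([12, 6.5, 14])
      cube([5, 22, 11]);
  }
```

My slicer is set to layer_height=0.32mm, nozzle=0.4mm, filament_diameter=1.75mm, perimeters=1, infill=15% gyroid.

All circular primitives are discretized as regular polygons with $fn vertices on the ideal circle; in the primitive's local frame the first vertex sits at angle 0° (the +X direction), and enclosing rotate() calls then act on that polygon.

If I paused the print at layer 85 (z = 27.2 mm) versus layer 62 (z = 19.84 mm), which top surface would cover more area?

Layer 85 (z = 27.2): the cube is not intersected at this z (z outside [0, 20.5]); the cylinder at (9.5, 1): section is a regular 24-gon, circumradius r=3.5 (area = (24/2)·3.500²·sin(360°/24) = 38.05 mm²); Combining (union): only the r=3.5 cylinder at (9.5, 1) is present, so the union is just that shape — area = 38.05 mm²; the cube at (12, 6.5) is absent (z outside [14, 25]); After the difference (first − rest): none of the subtracted shapes is present at this height, so that combined region is unchanged — area = 38.05 mm²; (whole slice rotated 25° about Z — lengths, areas and connectivity unchanged). So its area = 38.05 mm². Layer 62 (z = 19.84): the 6.5×21.5 cube contributes its full rectangle (area 139.75 mm²); the r=3.5 cylinder at (9.5, 1) contributes a regular 24-gon of circumradius 3.5 (area = (24/2)·3.500²·sin(360°/24) = 38.05 mm²); Combining (union): the regions partially overlap — summed areas 177.80 mm² minus the doubly-counted overlap 1.01 mm² gives 176.79 mm² — area = 176.79 mm²; the cube at (12, 6.5) (footprint 5×22) is included at this height (area 110.00 mm²); Subtracting the remaining from the first: starting from the result so far (176.79 mm²), the 5×22 cube at (12, 6.5) misses the remaining region (no effect) — area = 176.79 mm²; (rotated 25° about Z; rotation is an isometry so areas/perimeters/island counts are preserved). So its area = 176.79 mm². Layer 62 is larger (176.79 vs 38.05 mm²).

layer 62 (z = 19.84 mm)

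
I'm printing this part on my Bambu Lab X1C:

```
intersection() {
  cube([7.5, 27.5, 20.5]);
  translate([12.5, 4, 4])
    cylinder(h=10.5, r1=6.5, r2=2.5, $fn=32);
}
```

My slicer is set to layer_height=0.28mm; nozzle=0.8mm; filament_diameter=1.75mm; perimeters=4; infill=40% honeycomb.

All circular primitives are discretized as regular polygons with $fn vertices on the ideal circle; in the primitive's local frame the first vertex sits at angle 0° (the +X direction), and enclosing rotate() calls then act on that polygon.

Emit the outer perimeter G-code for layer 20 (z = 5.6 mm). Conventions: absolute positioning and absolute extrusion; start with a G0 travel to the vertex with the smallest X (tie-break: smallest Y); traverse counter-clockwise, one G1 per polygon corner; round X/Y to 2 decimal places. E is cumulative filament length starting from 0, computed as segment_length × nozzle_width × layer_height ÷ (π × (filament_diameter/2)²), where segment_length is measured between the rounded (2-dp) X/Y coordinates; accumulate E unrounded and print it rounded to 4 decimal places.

G0 X6.61 Y4.00 Z5.60
G1 X6.72 Y2.85 E0.1076
G1 X7.06 Y1.75 E0.2148
G1 X7.50 Y0.92 E0.3023
G1 X7.50 Y7.08 E0.8760
G1 X7.06 Y6.25 E0.9635
G1 X6.72 Y5.15 E1.0707
G1 X6.61 Y4.00 E1.1783

At z = 5.6 mm: the cube is present — its section is the full 7.5×27.5 rectangle; the cone at (12.5, 4) (r1=6.5→r2=2.5) has section circumradius 5.890 here — a regular 32-gon; Keeping only the common overlap: the cone at (12.5, 4) partially overlaps the 7.5×27.5 cube; clipping to the common part keeps 3.63 mm² — 1 connected region. The outline is a single polygon with 7 vertices. Extrusion per mm of travel: 0.8 × 0.28 / (π × 0.875²) = 0.093128. Accumulating E over each segment gives final E = 1.1783.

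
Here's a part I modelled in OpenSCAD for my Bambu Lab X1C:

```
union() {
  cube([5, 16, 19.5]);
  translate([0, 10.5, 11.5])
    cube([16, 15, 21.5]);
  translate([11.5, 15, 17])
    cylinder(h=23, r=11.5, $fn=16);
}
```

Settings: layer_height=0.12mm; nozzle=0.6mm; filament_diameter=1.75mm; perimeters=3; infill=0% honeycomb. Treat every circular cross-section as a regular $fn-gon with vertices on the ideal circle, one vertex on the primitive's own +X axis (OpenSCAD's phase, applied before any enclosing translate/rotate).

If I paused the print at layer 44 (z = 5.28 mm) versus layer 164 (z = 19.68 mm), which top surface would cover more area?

layer 164 (z = 19.68 mm)

Layer 44 (z = 5.28): the 5×16 cube contributes its full rectangle (area 80.00 mm²); the cube at (0, 10.5) does not reach this height (z outside [11.5, 33]); the cylinder at (11.5, 15) is not intersected at this z (z outside [17, 40]); Merging all regions: only the 5×16 cube is present, so the union is just that shape — area = 80.00 mm². So its area = 80.00 mm². Layer 164 (z = 19.68): the cube is absent (z outside [0, 19.5]); the 16×15 cube at (0, 10.5) contributes its full rectangle (area 240.00 mm²); the cylinder at (11.5, 15): section is a regular 16-gon, circumradius r=11.5 (area = (16/2)·11.500²·sin(360°/16) = 404.88 mm²); Combining (union): the regions partially overlap — summed areas 644.88 mm² minus the doubly-counted overlap 215.97 mm² gives 428.91 mm² — area = 428.91 mm². So its area = 428.91 mm². Layer 164 is larger (428.91 vs 80.00 mm²).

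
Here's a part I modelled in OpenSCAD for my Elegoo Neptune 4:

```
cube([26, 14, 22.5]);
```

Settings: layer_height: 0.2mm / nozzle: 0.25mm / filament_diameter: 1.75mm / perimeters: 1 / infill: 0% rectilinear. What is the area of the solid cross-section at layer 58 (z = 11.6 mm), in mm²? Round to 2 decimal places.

364.00 mm²

At z = 11.6 mm: the 26×14 cube contributes its full rectangle (area 364.00 mm²). Overall, the cross-section is a single solid region. Net area = 364.00 mm².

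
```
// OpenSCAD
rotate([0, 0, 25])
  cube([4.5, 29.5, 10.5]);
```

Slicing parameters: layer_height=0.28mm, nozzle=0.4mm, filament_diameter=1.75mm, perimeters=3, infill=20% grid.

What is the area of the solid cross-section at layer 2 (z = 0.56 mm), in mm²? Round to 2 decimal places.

At z = 0.56 mm: the 4.5×29.5 cube contributes its full rectangle (area 132.75 mm²); (whole slice rotated 25° about Z — lengths, areas and connectivity unchanged). Overall, the cross-section is a single solid region. Net area = 132.75 mm².

132.75 mm²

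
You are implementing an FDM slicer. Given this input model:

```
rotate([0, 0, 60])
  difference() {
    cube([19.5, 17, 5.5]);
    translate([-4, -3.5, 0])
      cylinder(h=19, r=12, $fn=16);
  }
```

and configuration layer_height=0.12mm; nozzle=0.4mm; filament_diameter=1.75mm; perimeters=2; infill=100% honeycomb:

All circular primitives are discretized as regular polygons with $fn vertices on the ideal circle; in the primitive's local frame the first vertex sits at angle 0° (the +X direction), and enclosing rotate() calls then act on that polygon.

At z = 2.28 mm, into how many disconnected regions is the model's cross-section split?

At z = 2.28 mm: the cube is present — its section is the full 19.5×17 rectangle; the r=12 cylinder at (-4, -3.5) contributes a regular 16-gon of circumradius 12; Taking the first minus the rest: starting from the 19.5×17 cube, the r=12 cylinder at (-4, -3.5) partially overlaps it — only the 37.02 mm² overlap (of its 440.85 mm²) is removed, clipping the outline — 1 connected region; (whole slice rotated 60° about Z — lengths, areas and connectivity unchanged). The result has 1 disconnected region.

1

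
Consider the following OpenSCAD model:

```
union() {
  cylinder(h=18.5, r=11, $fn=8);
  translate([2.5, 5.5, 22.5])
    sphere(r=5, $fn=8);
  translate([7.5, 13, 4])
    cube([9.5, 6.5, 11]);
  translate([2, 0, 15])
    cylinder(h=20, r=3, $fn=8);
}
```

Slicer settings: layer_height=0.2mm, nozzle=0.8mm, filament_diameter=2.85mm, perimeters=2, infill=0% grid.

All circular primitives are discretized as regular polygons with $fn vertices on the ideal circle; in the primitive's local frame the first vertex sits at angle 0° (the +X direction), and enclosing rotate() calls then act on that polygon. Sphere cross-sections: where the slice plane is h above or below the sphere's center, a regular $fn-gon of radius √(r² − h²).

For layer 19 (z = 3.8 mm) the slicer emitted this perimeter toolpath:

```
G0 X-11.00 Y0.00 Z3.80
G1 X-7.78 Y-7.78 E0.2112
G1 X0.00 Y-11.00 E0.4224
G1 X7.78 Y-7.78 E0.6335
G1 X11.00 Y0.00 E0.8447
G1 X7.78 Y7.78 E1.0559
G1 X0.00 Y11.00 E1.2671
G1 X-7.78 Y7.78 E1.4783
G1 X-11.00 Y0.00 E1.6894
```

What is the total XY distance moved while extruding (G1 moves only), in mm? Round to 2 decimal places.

Sum the Euclidean lengths of each G1 segment: total = 67.36 mm.

67.36 mm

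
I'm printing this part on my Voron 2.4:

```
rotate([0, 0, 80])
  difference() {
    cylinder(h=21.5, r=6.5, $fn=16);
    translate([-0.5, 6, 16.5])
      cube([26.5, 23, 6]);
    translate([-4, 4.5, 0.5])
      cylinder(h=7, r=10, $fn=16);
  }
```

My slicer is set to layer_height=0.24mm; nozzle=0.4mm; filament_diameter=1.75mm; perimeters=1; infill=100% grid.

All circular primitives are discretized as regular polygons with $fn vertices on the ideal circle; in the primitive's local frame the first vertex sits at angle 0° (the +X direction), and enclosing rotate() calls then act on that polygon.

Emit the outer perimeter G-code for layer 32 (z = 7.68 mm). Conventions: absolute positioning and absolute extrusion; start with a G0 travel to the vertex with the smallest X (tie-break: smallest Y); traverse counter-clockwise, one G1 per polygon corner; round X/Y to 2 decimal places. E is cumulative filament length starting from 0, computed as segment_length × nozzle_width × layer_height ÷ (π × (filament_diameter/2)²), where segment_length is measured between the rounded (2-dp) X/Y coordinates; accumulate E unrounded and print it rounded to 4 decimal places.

G0 X-6.40 Y1.13 Z7.68
G1 X-6.35 Y-1.41 E0.1014
G1 X-5.32 Y-3.73 E0.2027
G1 X-3.49 Y-5.48 E0.3038
G1 X-1.13 Y-6.40 E0.4049
G1 X1.41 Y-6.35 E0.5063
G1 X3.73 Y-5.32 E0.6076
G1 X5.48 Y-3.49 E0.7086
G1 X6.40 Y-1.13 E0.8097
G1 X6.35 Y1.41 E0.9111
G1 X5.32 Y3.73 E1.0124
G1 X3.49 Y5.48 E1.1135
G1 X1.13 Y6.40 E1.2146
G1 X-1.41 Y6.35 E1.3160
G1 X-3.73 Y5.32 E1.4173
G1 X-5.48 Y3.49 E1.5184
G1 X-6.40 Y1.13 E1.6195

At z = 7.68 mm: the r=6.5 cylinder contributes a regular 16-gon of circumradius 6.5; the cube at (-0.5, 6) is absent (z outside [16.5, 22.5]); the cylinder at (-4, 4.5) is absent (z outside [0.5, 7.5]); Taking the first minus the rest: none of the subtracted shapes is present at this height, so the r=6.5 cylinder is unchanged — 1 connected region; (rotated 80° about Z; rotation is an isometry so areas/perimeters/island counts are preserved). The outline is a single polygon with 16 vertices. Extrusion per mm of travel: 0.4 × 0.24 / (π × 0.875²) = 0.039912. Accumulating E over each segment gives final E = 1.6195.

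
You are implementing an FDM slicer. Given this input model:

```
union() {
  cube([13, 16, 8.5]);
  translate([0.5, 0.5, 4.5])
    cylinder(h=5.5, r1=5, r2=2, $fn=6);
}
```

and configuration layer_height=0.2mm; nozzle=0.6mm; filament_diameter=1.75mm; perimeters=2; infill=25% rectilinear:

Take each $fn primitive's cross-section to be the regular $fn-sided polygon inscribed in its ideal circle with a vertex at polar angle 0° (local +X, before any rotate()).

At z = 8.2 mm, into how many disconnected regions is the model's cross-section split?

At z = 8.2 mm: the 13×16 cube contributes its full rectangle; the cone at (0.5, 0.5) contributes a regular 6-gon of circumradius 2.982 (interpolated between r1=5 and r2=2 at t=0.673); Combining (union): the regions partially overlap (shared area 8.73 mm²), so overlapping operands fuse into one piece — 1 connected region. The result has 1 disconnected region.

1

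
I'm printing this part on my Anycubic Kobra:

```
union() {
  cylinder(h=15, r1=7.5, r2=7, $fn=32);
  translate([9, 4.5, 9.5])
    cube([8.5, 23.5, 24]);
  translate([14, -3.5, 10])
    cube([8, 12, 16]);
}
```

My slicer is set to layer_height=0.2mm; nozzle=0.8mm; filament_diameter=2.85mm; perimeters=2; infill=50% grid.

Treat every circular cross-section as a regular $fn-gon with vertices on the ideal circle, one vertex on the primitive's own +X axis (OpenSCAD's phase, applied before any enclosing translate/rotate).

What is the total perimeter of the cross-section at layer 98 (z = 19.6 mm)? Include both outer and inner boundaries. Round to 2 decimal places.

89.00 mm

At z = 19.6 mm: the cone is not intersected at this z (z outside [0, 15]); the cube at (9, 4.5) (footprint 8.5×23.5) is included at this height (perimeter 64.00 mm); the cube at (14, -3.5) (footprint 8×12) is included at this height (perimeter 40.00 mm); Combining (union): the regions partially overlap (shared area 14.00 mm²), so the edge portions inside another operand are dropped and the merged outline is re-measured after clipping — boundary = 89.00 mm. Overall, the cross-section is a single solid region. Total boundary length (outer) = 89.00 mm.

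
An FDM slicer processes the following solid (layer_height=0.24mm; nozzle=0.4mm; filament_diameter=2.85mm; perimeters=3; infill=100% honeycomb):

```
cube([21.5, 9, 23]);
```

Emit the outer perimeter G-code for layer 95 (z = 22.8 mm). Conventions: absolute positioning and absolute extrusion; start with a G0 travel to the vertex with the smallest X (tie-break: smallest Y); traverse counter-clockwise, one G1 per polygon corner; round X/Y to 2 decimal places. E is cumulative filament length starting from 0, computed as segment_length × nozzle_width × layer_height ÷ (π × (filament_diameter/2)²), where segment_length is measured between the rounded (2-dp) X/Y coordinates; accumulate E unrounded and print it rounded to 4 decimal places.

At z = 22.8 mm: the cube (footprint 21.5×9) is included at this height. The outline is a single polygon with 4 vertices. Extrusion per mm of travel: 0.4 × 0.24 / (π × 1.425²) = 0.015048. Accumulating E over each segment gives final E = 0.9180.

G0 X0.00 Y0.00 Z22.80
G1 X21.50 Y0.00 E0.3235
G1 X21.50 Y9.00 E0.4590
G1 X0.00 Y9.00 E0.7825
G1 X0.00 Y0.00 E0.9180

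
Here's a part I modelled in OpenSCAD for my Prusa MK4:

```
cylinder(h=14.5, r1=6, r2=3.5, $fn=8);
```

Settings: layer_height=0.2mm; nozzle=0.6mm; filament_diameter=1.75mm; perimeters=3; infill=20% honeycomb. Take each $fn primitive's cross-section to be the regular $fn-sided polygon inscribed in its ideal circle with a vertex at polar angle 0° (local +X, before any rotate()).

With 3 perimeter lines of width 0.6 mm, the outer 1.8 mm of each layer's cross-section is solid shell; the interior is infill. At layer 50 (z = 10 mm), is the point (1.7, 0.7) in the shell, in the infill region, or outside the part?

At z = 10 mm: the cone: at t=0.690 of its height the radius interpolates to r₁+(r₂−r₁)t = 4.276, giving a regular 8-gon of that circumradius. Overall, the cross-section is a single solid region. The nearest boundary edge runs (4.28, 0.00)→(3.02, 3.02); distance from the point to it = 2.11 mm. The point is inside the cross-section and 2.11 mm from the nearest boundary — more than the 1.8 mm shell width (3 × 0.6), so it's in the infill interior.

infill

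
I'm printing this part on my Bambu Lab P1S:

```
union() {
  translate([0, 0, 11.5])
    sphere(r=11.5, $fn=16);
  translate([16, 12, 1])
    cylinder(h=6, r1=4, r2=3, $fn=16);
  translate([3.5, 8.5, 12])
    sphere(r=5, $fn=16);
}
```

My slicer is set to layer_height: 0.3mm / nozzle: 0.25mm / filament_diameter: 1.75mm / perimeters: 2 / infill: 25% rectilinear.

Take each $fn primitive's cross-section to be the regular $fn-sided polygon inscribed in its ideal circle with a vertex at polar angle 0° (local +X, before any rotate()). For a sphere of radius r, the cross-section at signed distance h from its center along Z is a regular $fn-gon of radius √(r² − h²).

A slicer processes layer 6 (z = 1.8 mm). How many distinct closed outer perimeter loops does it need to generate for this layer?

At z = 1.8 mm: the sphere: section is a regular 16-gon, circumradius = √(r²−h²) = √(11.5²−9.7²) = 6.177; the cone at (16, 12) (r1=4→r2=3) has section circumradius 3.867 here — a regular 16-gon; the sphere at (3.5, 8.5) is absent (|z−center|=10.200 > r=5); Combining (union): the 2 present regions are separate (no shared area or edge), so areas and boundary lengths simply add and each stays a separate island — 2 connected regions. The result has 2 disconnected regions.

2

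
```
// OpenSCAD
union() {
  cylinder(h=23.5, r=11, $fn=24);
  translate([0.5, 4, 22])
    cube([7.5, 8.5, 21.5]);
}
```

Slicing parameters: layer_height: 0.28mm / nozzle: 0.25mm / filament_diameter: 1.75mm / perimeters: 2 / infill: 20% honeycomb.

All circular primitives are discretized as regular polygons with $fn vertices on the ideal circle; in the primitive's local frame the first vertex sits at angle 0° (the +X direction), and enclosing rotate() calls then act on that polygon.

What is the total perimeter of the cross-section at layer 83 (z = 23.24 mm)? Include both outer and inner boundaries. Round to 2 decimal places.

74.52 mm

At z = 23.24 mm: the r=11 cylinder gives a regular 24-gon of circumradius 11 (constant along its height) (perimeter = 2·24·11.000·sin(180°/24) = 68.92 mm); the 7.5×8.5 cube at (0.5, 4) contributes its full rectangle (perimeter 32.00 mm); Combining (union): the regions partially overlap (shared area 43.44 mm²), so the edge portions inside another operand are dropped and the merged outline is re-measured after clipping — boundary = 74.52 mm. Overall, the cross-section is a single solid region. Total boundary length (outer) = 74.52 mm.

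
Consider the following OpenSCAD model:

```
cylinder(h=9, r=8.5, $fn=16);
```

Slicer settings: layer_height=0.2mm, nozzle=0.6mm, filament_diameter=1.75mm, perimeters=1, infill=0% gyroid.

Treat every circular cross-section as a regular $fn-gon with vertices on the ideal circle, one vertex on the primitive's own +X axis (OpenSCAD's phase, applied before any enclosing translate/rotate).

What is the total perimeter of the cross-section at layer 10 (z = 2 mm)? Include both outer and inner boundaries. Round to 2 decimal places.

53.06 mm

At z = 2 mm: the cylinder: section is a regular 16-gon, circumradius r=8.5 (perimeter = 2·16·8.500·sin(180°/16) = 53.06 mm). Overall, the cross-section is a single solid region. Total boundary length (outer) = 53.06 mm.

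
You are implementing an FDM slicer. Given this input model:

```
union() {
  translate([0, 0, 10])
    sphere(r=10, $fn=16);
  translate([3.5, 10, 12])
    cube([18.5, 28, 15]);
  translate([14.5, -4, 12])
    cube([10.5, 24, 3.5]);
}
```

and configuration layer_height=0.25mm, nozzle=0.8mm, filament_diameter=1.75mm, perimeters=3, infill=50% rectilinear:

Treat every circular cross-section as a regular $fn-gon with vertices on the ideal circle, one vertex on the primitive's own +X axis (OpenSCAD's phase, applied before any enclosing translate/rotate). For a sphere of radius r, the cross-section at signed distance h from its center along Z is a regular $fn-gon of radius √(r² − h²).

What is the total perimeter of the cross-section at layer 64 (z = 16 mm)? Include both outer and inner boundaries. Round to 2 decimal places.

142.94 mm

At z = 16 mm: the r=10 sphere contributes a regular 16-gon of circumradius √(10²−6²) = 8.000 (perimeter = 2·16·8.000·sin(180°/16) = 49.94 mm); the cube at (3.5, 10) (footprint 18.5×28) is included at this height (perimeter 93.00 mm); the cube at (14.5, -4) is not intersected at this z (z outside [12, 15.5]); Combining (union): the 2 present regions are separate (no shared area or edge), so areas and boundary lengths simply add and each stays a separate island — boundary = 142.94 mm. Overall, the cross-section has 2 separate islands. Total boundary length (outer) = 142.94 mm.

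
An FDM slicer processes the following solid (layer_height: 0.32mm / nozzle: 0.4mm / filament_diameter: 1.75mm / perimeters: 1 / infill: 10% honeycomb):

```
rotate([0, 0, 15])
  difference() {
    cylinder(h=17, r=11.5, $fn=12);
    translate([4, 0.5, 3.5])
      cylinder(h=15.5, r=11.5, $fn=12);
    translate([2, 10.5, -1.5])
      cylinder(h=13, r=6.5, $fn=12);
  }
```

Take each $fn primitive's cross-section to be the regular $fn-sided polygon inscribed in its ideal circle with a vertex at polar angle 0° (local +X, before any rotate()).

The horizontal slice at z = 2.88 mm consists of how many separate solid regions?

1

At z = 2.88 mm: the r=11.5 cylinder gives a regular 12-gon of circumradius 11.5 (constant along its height); the cylinder at (4, 0.5) is absent (z outside [3.5, 19]); the r=6.5 cylinder at (2, 10.5) contributes a regular 12-gon of circumradius 6.5; Subtracting the remaining from the first: starting from the r=11.5 cylinder, the r=6.5 cylinder at (2, 10.5) partially overlaps it — only the 62.36 mm² overlap (of its 126.75 mm²) is removed, clipping the outline — 1 connected region; (whole slice rotated 15° about Z — lengths, areas and connectivity unchanged). The result has 1 disconnected region.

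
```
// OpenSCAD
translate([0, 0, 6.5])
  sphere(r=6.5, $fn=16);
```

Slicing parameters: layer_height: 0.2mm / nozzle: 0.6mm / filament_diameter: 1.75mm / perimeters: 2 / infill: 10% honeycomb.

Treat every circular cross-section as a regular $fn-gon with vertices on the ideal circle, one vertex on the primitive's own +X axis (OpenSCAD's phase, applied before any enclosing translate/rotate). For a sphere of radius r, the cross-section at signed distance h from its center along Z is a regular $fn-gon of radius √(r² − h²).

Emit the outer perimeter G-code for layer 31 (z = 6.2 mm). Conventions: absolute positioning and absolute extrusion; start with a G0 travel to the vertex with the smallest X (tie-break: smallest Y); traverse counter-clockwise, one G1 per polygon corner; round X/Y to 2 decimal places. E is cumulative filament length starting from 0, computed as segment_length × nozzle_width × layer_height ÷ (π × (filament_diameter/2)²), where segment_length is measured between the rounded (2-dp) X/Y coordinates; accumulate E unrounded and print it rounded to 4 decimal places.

G0 X-6.49 Y0.00 Z6.20
G1 X-6.00 Y-2.48 E0.1261
G1 X-4.59 Y-4.59 E0.2527
G1 X-2.48 Y-6.00 E0.3793
G1 X0.00 Y-6.49 E0.5055
G1 X2.48 Y-6.00 E0.6316
G1 X4.59 Y-4.59 E0.7582
G1 X6.00 Y-2.48 E0.8848
G1 X6.49 Y0.00 E1.0109
G1 X6.00 Y2.48 E1.1370
G1 X4.59 Y4.59 E1.2636
G1 X2.48 Y6.00 E1.3903
G1 X0.00 Y6.49 E1.5164
G1 X-2.48 Y6.00 E1.6425
G1 X-4.59 Y4.59 E1.7691
G1 X-6.00 Y2.48 E1.8957
G1 X-6.49 Y0.00 E2.0218

At z = 6.2 mm: the r=6.5 sphere contributes a regular 16-gon of circumradius √(6.5²−0.3²) = 6.493. The outline is a single polygon with 16 vertices. Extrusion per mm of travel: 0.6 × 0.2 / (π × 0.875²) = 0.049890. Accumulating E over each segment gives final E = 2.0218.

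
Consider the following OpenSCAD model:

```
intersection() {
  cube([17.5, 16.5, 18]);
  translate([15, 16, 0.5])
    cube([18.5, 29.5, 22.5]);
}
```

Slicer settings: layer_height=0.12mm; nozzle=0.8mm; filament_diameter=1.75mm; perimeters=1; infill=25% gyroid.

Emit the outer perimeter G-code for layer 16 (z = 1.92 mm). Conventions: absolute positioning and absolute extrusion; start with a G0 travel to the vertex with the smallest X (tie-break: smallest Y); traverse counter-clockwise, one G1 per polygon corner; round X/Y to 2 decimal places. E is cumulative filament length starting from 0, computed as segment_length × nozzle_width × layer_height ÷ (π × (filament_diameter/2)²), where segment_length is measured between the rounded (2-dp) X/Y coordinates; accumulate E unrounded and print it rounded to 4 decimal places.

At z = 1.92 mm: the cube is present — its section is the full 17.5×16.5 rectangle; the cube at (15, 16) (footprint 18.5×29.5) is included at this height; Keeping only the common overlap: the 18.5×29.5 cube at (15, 16) partially overlaps the 17.5×16.5 cube; clipping to the common part keeps 1.25 mm² — 1 connected region. The outline is a single polygon with 4 vertices. Extrusion per mm of travel: 0.8 × 0.12 / (π × 0.875²) = 0.039912. Accumulating E over each segment gives final E = 0.2395.

G0 X15.00 Y16.00 Z1.92
G1 X17.50 Y16.00 E0.0998
G1 X17.50 Y16.50 E0.1197
G1 X15.00 Y16.50 E0.2195
G1 X15.00 Y16.00 E0.2395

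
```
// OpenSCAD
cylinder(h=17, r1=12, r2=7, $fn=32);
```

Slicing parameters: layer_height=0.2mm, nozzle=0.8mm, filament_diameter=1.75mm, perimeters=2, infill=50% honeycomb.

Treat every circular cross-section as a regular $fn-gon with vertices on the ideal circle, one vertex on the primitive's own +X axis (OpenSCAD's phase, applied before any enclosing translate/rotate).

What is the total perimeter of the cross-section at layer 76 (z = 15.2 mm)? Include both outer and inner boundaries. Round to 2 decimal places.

At z = 15.2 mm: the cone: at t=0.894 of its height the radius interpolates to r₁+(r₂−r₁)t = 7.529, giving a regular 32-gon of that circumradius (perimeter = 2·32·7.529·sin(180°/32) = 47.23 mm). Overall, the cross-section is a single solid region. Total boundary length (outer) = 47.23 mm.

47.23 mm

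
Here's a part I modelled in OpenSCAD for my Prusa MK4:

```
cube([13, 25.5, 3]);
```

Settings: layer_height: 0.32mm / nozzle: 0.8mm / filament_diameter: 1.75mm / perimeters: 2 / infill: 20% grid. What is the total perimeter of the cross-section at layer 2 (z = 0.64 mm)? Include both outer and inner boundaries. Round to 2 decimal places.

77.00 mm

At z = 0.64 mm: the cube (footprint 13×25.5) is included at this height (perimeter 77.00 mm). Overall, the cross-section is a single solid region. Total boundary length (outer) = 77.00 mm.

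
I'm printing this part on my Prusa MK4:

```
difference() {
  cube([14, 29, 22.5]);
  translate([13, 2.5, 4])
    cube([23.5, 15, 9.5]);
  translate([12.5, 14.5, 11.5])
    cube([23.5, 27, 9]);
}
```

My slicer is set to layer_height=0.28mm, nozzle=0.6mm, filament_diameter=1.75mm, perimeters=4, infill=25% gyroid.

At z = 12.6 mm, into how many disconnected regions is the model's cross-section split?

1

At z = 12.6 mm: the cube is present — its section is the full 14×29 rectangle; the cube at (13, 2.5) is present — its section is the full 23.5×15 rectangle; the cube at (12.5, 14.5) is present — its section is the full 23.5×27 rectangle; After the difference (first − rest): starting from the 14×29 cube, the 23.5×15 cube at (13, 2.5) partially overlaps it — only the 15.00 mm² overlap (of its 352.50 mm²) is removed, clipping the outline; the 23.5×27 cube at (12.5, 14.5) partially overlaps it — only the 18.75 mm² overlap (of its 634.50 mm²) is removed, clipping the outline — 1 connected region. The result has 1 disconnected region.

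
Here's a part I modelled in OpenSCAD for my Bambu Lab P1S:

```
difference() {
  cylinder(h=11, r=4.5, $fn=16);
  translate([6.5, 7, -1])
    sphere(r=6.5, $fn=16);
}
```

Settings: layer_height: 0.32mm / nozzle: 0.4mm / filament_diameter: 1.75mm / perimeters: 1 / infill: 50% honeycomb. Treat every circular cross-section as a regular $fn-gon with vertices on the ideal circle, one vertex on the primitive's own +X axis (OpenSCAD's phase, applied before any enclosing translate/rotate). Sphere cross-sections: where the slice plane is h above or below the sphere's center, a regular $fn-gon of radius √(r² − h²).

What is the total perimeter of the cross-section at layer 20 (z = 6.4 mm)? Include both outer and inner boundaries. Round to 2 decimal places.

At z = 6.4 mm: the r=4.5 cylinder gives a regular 16-gon of circumradius 4.5 (constant along its height) (perimeter = 2·16·4.500·sin(180°/16) = 28.09 mm); the sphere at (6.5, 7) is not intersected at this z (|z−center|=7.400 > r=6.5); After the difference (first − rest): none of the subtracted shapes is present at this height, so the r=4.5 cylinder is unchanged — boundary = 28.09 mm. Overall, the cross-section is a single solid region. Total boundary length (outer) = 28.09 mm.

28.09 mm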